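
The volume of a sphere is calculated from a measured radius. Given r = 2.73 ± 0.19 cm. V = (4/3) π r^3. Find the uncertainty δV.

17.8 cm^3

V is a product of powers, so relative uncertainties combine in quadrature:
  (3·δr/r)² = (3×0.0696)² = 0.0436
δV/V = √(0.0436) = 0.209
V = 85.2 cm^3, so δV = 0.209 × 85.2 = 17.8 cm^3.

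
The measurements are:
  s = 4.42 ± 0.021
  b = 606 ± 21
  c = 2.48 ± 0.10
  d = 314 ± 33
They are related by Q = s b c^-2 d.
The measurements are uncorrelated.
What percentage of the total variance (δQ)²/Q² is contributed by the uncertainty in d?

(δQ/Q)² = (1·δs/s)² + (1·δb/b)² + (-2·δc/c)² + (1·δd/d)²
  s term: (1×0.00475)² = 2.26e-05
  b term: (1×0.0347)² = 0.00120
  c term: (-2×0.0403)² = 0.00650
  d term: (1×0.105)² = 0.0110
Total = 0.0188. Share from d = 0.0110/0.0188 = 0.588.

58.8%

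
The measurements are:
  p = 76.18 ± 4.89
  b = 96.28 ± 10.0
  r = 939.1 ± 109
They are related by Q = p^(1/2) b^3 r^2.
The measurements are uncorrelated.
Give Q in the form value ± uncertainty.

(6.870 ± 2.68) × 10^12

Each factor contributes (exponent × relative error)² to (δQ/Q)²:
  (½·δp/p)² = (0.5×0.0642)² = 0.00103;  (3·δb/b)² = (3×0.104)² = 0.0971;  (2·δr/r)² = (2×0.116)² = 0.0539
δQ/Q = √(0.152) = 0.390
Q = 6.87e+12, so δQ = 0.390 × 6.87e+12 = 2.68e+12.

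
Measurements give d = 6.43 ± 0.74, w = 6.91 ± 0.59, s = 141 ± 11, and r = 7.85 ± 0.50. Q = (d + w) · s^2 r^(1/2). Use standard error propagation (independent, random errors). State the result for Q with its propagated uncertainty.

(7.43 ± 1.30) × 10^5

Let u = d + w = 13.3. δu = √(δd² + δw²) = √(0.548 + 0.348) = 0.946, so δu/u = 0.0709.
Q is then a monomial in u, s, r:
δQ/Q = √((δu/u)² + (2·δs/s)² + (½·δr/r)²) = √(0.00503 + 0.0243 + 0.00101) = 0.174
Q = 7.43e+05, so δQ = 0.174 × 7.43e+05 = 1.3e+05.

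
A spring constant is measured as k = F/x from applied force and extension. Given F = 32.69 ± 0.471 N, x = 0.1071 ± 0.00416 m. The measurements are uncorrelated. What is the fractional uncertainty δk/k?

Relative error in a monomial: (δk/k)² = Σ (nᵢ · δxᵢ/xᵢ)².
  (1·δF/F)² = (1×0.0144)² = 0.000208;  (-1·δx/x)² = (-1×0.0388)² = 0.00151
δk/k = √(0.00172) = 0.0414

0.0414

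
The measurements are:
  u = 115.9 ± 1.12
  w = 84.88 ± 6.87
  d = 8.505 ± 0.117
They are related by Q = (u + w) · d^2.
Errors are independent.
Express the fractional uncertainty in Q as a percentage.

Let h = u + w = 200.8. δh = √(δu² + δw²) = √(1.25 + 47.2) = 6.96, so δh/h = 0.0347.
Q is then a monomial in h, d:
δQ/Q = √((δh/h)² + (2·δd/d)²) = √(0.00120 + 0.000757) = 0.0443

4.43%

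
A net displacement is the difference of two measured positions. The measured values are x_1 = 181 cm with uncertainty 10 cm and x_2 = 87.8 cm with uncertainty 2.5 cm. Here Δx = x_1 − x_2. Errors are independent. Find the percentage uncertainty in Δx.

Each term contributes (cᵢ δxᵢ)² to (δΔx)²:
  (δx_1)² = 100;  (δx_2)² = 6.25
δΔx = √(106) = 10.3 cm
Δx = 93.2 cm, so δΔx/Δx = 10.3/93.2 = 0.111.

11.1%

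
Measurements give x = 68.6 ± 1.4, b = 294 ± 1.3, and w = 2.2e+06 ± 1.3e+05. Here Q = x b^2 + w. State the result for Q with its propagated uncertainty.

Let p = x·b^2 = 5.93e+06. δp/p = √((1·δx/x)² + (2·δb/b)²) = √(0.000416 + 7.82e-05) = 0.0222, so δp = 1.32e+05.
Q = p + w: δQ = √(δp² + δw²) = √(1.74e+10 + 1.69e+10) = 1.85e+05
Q = 8.13e+06.

(8.13 ± 0.185) × 10^6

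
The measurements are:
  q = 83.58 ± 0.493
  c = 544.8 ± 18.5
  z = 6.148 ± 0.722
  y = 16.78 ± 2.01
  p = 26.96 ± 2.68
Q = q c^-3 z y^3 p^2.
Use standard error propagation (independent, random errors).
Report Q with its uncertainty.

Relative error in a monomial: (δQ/Q)² = Σ (nᵢ · δxᵢ/xᵢ)².
  (1·δq/q)² = (1×0.00590)² = 3.48e-05;  (-3·δc/c)² = (-3×0.0340)² = 0.0104;  (1·δz/z)² = (1×0.117)² = 0.0138;  (3·δy/y)² = (3×0.120)² = 0.129;  (2·δp/p)² = (2×0.0994)² = 0.0395
δQ/Q = √(0.193) = 0.439
Q = 10.91, so δQ = 0.439 × 10.91 = 4.79.

10.91 ± 4.79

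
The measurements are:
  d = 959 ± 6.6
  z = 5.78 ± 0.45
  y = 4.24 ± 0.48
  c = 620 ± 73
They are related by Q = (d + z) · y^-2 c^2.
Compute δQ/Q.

0.327

Let u = d + z = 965. δu = √(δd² + δz²) = √(43.6 + 0.203) = 6.62, so δu/u = 0.00686.
Q is then a monomial in u, y, c:
δQ/Q = √((δu/u)² + (-2·δy/y)² + (2·δc/c)²) = √(4.7e-05 + 0.0513 + 0.0555) = 0.327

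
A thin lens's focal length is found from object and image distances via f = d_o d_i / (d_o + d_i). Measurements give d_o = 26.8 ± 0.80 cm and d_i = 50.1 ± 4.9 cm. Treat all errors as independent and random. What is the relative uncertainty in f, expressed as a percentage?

∂f/∂d_o = (d_i/(d_o+d_i))² = 0.424;  ∂f/∂d_i = (d_o/(d_o+d_i))² = 0.121
δf = √((∂f/∂d_o · δd_o)² + (∂f/∂d_i · δd_i)²) = √(0.115 + 0.354) = 0.685 cm
f = 17.5 cm, so δf/f = 0.685/17.5 = 0.0392.

3.92%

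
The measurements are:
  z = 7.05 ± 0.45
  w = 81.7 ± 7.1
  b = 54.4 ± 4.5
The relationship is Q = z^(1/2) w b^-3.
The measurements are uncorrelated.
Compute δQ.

0.000357

For a monomial Q ∝ z^(1/2), w, b^-3, fractional errors add in quadrature:
  (½·δz/z)² = (0.5×0.0638)² = 0.00102;  (1·δw/w)² = (1×0.0869)² = 0.00755;  (-3·δb/b)² = (-3×0.0827)² = 0.0616
δQ/Q = √(0.0702) = 0.265
Q = 0.00135, so δQ = 0.265 × 0.00135 = 0.000357.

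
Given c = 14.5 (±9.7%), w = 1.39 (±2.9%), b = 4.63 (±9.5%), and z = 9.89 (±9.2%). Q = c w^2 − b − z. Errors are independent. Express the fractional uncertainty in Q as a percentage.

24.6%

Let p = c·w^2 = 28.0. δp/p = √((1·δc/c)² + (2·δw/w)²) = √(0.00941 + 0.00336) = 0.113, so δp = 3.17.
Q = p − b − z: δQ = √(δp² + δb² + δz²) = √(10.0 + 0.193 + 0.828) = 3.32
Q = 13.5, so δQ/Q = 3.32/13.5 = 0.246.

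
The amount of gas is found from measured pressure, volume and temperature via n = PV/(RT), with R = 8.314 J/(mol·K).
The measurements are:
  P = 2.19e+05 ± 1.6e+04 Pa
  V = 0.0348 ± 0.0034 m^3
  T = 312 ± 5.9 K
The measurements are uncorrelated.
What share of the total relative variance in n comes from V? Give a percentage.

62.6%

(δn/n)² = (1·δP/P)² + (1·δV/V)² + (-1·δT/T)²
  P term: (1×0.0731)² = 0.00534
  V term: (1×0.0977)² = 0.00955
  T term: (-1×0.0189)² = 0.000358
Total = 0.0152. Share from V = 0.00955/0.0152 = 0.626.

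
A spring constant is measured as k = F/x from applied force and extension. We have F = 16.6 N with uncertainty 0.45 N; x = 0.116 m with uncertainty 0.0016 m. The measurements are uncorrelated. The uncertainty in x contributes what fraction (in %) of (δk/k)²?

20.6%

(δk/k)² = (1·δF/F)² + (-1·δx/x)²
  F term: (1×0.0271)² = 0.000735
  x term: (-1×0.0138)² = 0.000190
Total = 0.000925. Share from x = 0.000190/0.000925 = 0.206.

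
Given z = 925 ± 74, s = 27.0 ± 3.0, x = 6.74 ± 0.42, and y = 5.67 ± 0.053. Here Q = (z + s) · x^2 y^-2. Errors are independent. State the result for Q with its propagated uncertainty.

Let u = z + s = 952. δu = √(δz² + δs²) = √(5480 + 9.00) = 74.1, so δu/u = 0.0778.
Q is then a monomial in u, x, y:
δQ/Q = √((δu/u)² + (2·δx/x)² + (-2·δy/y)²) = √(0.00605 + 0.0155 + 0.000349) = 0.148
Q = 1350, so δQ = 0.148 × 1350 = 199.

1350 ± 199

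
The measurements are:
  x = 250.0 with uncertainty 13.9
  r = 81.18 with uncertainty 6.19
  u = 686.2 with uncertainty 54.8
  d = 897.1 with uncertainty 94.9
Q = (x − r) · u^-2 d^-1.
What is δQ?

8.46e-08

Let w = x − r = 168.8. δw = √(δx² + δr²) = √(193 + 38.3) = 15.2, so δw/w = 0.0901.
Q is then a monomial in w, u, d:
δQ/Q = √((δw/w)² + (-2·δu/u)² + (-1·δd/d)²) = √(0.00812 + 0.0255 + 0.0112) = 0.212
Q = 3.997e-07, so δQ = 0.212 × 3.997e-07 = 8.46e-08.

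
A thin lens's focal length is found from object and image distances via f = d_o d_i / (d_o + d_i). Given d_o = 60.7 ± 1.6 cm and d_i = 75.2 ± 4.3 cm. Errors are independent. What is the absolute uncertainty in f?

0.988 cm

∂f/∂d_o = (d_i/(d_o+d_i))² = 0.306;  ∂f/∂d_i = (d_o/(d_o+d_i))² = 0.199
δf = √((∂f/∂d_o · δd_o)² + (∂f/∂d_i · δd_i)²) = √(0.240 + 0.736) = 0.988 cm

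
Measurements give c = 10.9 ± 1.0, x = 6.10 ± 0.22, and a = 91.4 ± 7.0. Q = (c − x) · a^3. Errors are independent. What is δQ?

Let u = c − x = 4.80. δu = √(δc² + δx²) = √(1.00 + 0.0484) = 1.02, so δu/u = 0.213.
Q is then a monomial in u, a:
δQ/Q = √((δu/u)² + (3·δa/a)²) = √(0.0455 + 0.0528) = 0.314
Q = 3.67e+06, so δQ = 0.314 × 3.67e+06 = 1.15e+06.

1.15e+06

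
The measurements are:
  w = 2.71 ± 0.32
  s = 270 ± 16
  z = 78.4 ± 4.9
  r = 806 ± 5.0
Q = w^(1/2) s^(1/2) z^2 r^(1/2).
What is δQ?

6.68e+05

Q is a product of powers, so relative uncertainties combine in quadrature:
  (½·δw/w)² = (0.5×0.118)² = 0.00349;  (½·δs/s)² = (0.5×0.0593)² = 0.000878;  (2·δz/z)² = (2×0.0625)² = 0.0156;  (½·δr/r)² = (0.5×0.00620)² = 9.62e-06
δQ/Q = √(0.0200) = 0.141
Q = 4.72e+06, so δQ = 0.141 × 4.72e+06 = 6.68e+05.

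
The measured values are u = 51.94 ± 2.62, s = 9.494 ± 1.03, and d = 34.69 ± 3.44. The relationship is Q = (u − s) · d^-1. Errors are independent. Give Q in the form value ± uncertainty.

1.224 ± 0.146

Let w = u − s = 42.45. δw = √(δu² + δs²) = √(6.86 + 1.06) = 2.82, so δw/w = 0.0663.
Q is then a monomial in w, d:
δQ/Q = √((δw/w)² + (-1·δd/d)²) = √(0.00440 + 0.00983) = 0.119
Q = 1.224, so δQ = 0.119 × 1.224 = 0.146.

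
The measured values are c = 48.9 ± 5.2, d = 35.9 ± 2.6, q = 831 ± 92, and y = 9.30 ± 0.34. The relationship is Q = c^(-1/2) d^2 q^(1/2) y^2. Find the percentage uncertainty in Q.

For a monomial Q ∝ c^(-1/2), d^2, q^(1/2), y^2, fractional errors add in quadrature:
  (−½·δc/c)² = (-0.5×0.106)² = 0.00283;  (2·δd/d)² = (2×0.0724)² = 0.0210;  (½·δq/q)² = (0.5×0.111)² = 0.00306;  (2·δy/y)² = (2×0.0366)² = 0.00535
δQ/Q = √(0.0322) = 0.179

17.9%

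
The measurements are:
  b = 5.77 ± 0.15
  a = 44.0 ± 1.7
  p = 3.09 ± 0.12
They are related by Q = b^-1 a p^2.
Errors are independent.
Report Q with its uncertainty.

72.8 ± 6.59

Products/powers → add relative errors in quadrature, weighted by exponent:
  (-1·δb/b)² = (-1×0.0260)² = 0.000676;  (1·δa/a)² = (1×0.0386)² = 0.00149;  (2·δp/p)² = (2×0.0388)² = 0.00603
δQ/Q = √(0.00820) = 0.0906
Q = 72.8, so δQ = 0.0906 × 72.8 = 6.59.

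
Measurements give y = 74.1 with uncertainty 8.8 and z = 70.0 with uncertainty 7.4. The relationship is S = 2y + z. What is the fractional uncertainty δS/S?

0.0875

For a sum/difference, combine absolute errors in quadrature:
  (2·δy)² = 310;  (δz)² = 54.8
δS = √(365) = 19.1
S = 218, so δS/S = 19.1/218 = 0.0875.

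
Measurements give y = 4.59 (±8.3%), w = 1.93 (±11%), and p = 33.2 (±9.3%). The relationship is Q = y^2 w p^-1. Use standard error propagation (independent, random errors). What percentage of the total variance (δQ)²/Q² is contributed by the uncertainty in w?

25.0%

(δQ/Q)² = (2·δy/y)² + (1·δw/w)² + (-1·δp/p)²
  y term: (2×0.0830)² = 0.0276
  w term: (1×0.110)² = 0.0121
  p term: (-1×0.0930)² = 0.00865
Total = 0.0483. Share from w = 0.0121/0.0483 = 0.250.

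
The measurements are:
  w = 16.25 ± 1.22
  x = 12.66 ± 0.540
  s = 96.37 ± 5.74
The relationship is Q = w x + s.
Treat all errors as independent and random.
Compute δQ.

18.7

Let p = w·x = 205.7. δp/p = √((1·δw/w)² + (1·δx/x)²) = √(0.00564 + 0.00182) = 0.0863, so δp = 17.8.
Q = p + s: δQ = √(δp² + δs²) = √(316 + 32.9) = 18.7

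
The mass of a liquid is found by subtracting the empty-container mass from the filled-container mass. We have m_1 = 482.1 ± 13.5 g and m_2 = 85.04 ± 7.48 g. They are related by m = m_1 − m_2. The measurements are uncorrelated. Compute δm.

For a sum/difference, combine absolute errors in quadrature:
  (δm_1)² = 182;  (δm_2)² = 56.0
δm = √(238) = 15.4 g

15.4 g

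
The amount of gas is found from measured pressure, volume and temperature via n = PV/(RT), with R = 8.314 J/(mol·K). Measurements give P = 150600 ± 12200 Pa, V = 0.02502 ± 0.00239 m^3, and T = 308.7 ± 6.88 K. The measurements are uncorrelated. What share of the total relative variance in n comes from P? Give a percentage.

(δn/n)² = (1·δP/P)² + (1·δV/V)² + (-1·δT/T)²
  P term: (1×0.0810)² = 0.00656
  V term: (1×0.0955)² = 0.00912
  T term: (-1×0.0223)² = 0.000497
Total = 0.0162. Share from P = 0.00656/0.0162 = 0.405.

40.5%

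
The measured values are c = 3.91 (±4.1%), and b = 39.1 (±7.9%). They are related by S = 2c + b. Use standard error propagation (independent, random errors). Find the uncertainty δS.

Absolute uncertainties add in quadrature for a linear combination:
  (2·δc)² = 0.103;  (δb)² = 9.54
δS = √(9.64) = 3.11

3.11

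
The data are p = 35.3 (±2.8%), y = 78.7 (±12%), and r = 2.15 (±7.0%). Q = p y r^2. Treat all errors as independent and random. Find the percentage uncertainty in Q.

Since Q is a product/quotient, work with relative uncertainties:
  (1·δp/p)² = (1×0.0280)² = 0.000784;  (1·δy/y)² = (1×0.120)² = 0.0144;  (2·δr/r)² = (2×0.0700)² = 0.0196
δQ/Q = √(0.0348) = 0.187

18.7%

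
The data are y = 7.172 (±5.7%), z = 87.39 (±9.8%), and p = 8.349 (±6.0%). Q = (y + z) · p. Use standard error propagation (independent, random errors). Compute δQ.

85.8

Let u = y + z = 94.56. δu = √(δy² + δz²) = √(0.167 + 73.3) = 8.57, so δu/u = 0.0907.
Q is then a monomial in u, p:
δQ/Q = √((δu/u)² + (1·δp/p)²) = √(0.00822 + 0.00360) = 0.109
Q = 789.5, so δQ = 0.109 × 789.5 = 85.8.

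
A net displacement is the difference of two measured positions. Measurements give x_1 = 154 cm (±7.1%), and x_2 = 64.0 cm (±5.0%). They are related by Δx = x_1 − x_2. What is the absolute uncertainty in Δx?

Δx is a linear combination, so absolute uncertainties add in quadrature:
  (δx_1)² = 120;  (δx_2)² = 10.2
δΔx = √(130) = 11.4 cm

11.4 cm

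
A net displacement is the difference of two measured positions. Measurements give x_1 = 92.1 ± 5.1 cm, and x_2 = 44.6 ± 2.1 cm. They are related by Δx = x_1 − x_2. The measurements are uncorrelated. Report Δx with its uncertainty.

For a sum/difference, combine absolute errors in quadrature:
  (δx_1)² = 26.0;  (δx_2)² = 4.41
δΔx = √(30.4) = 5.52 cm
Δx = 47.5 cm.

47.5 ± 5.52 cm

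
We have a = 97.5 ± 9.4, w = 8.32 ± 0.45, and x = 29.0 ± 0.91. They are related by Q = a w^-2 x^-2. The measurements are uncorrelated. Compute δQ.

Relative error in a monomial: (δQ/Q)² = Σ (nᵢ · δxᵢ/xᵢ)².
  (1·δa/a)² = (1×0.0964)² = 0.00929;  (-2·δw/w)² = (-2×0.0541)² = 0.0117;  (-2·δx/x)² = (-2×0.0314)² = 0.00394
δQ/Q = √(0.0249) = 0.158
Q = 0.00167, so δQ = 0.158 × 0.00167 = 0.000264.

0.000264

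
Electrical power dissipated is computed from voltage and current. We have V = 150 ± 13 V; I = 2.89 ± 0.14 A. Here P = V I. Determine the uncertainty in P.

Products/powers → add relative errors in quadrature, weighted by exponent:
  (1·δV/V)² = (1×0.0867)² = 0.00751;  (1·δI/I)² = (1×0.0484)² = 0.00235
δP/P = √(0.00986) = 0.0993
P = 434 W, so δP = 0.0993 × 434 = 43.0 W.

43.0 W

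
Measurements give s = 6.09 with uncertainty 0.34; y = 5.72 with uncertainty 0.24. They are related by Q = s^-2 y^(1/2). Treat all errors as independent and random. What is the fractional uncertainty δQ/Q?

Q is a product of powers, so relative uncertainties combine in quadrature:
  (-2·δs/s)² = (-2×0.0558)² = 0.0125;  (½·δy/y)² = (0.5×0.0420)² = 0.000440
δQ/Q = √(0.0129) = 0.114

0.114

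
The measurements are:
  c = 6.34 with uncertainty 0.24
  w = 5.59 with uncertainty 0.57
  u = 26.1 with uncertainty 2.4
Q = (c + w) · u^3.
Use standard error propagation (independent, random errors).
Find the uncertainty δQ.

Let h = c + w = 11.9. δh = √(δc² + δw²) = √(0.0576 + 0.325) = 0.618, so δh/h = 0.0518.
Q is then a monomial in h, u:
δQ/Q = √((δh/h)² + (3·δu/u)²) = √(0.00269 + 0.0761) = 0.281
Q = 2.12e+05, so δQ = 0.281 × 2.12e+05 = 59500.

59500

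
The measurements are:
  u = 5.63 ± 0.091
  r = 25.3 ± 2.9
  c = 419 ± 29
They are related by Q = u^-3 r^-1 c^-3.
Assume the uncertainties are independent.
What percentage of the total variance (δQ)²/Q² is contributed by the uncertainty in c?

(δQ/Q)² = (-3·δu/u)² + (-1·δr/r)² + (-3·δc/c)²
  u term: (-3×0.0162)² = 0.00235
  r term: (-1×0.115)² = 0.0131
  c term: (-3×0.0692)² = 0.0431
Total = 0.0586. Share from c = 0.0431/0.0586 = 0.736.

73.6%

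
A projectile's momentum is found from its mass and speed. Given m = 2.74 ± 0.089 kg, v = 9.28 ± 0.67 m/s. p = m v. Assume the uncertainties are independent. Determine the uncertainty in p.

2.01 kg·m/s

Relative error in a monomial: (δp/p)² = Σ (nᵢ · δxᵢ/xᵢ)².
  (1·δm/m)² = (1×0.0325)² = 0.00106;  (1·δv/v)² = (1×0.0722)² = 0.00521
δp/p = √(0.00627) = 0.0792
p = 25.4 kg·m/s, so δp = 0.0792 × 25.4 = 2.01 kg·m/s.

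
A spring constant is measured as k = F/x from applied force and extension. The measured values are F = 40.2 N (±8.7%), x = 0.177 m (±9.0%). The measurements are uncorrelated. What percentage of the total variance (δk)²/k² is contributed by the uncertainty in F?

(δk/k)² = (1·δF/F)² + (-1·δx/x)²
  F term: (1×0.0870)² = 0.00757
  x term: (-1×0.0900)² = 0.00810
Total = 0.0157. Share from F = 0.00757/0.0157 = 0.483.

48.3%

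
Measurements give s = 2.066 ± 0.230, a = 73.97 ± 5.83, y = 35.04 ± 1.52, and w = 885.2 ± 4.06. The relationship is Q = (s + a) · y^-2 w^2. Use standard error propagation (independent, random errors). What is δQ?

5640

Let u = s + a = 76.04. δu = √(δs² + δa²) = √(0.0529 + 34.0) = 5.83, so δu/u = 0.0767.
Q is then a monomial in u, y, w:
δQ/Q = √((δu/u)² + (-2·δy/y)² + (2·δw/w)²) = √(0.00589 + 0.00753 + 8.41e-05) = 0.116
Q = 48530, so δQ = 0.116 × 48530 = 5640.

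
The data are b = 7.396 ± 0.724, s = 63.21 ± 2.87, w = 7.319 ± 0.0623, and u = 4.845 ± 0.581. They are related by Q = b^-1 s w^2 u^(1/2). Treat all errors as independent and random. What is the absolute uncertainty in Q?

Since Q is a product/quotient, work with relative uncertainties:
  (-1·δb/b)² = (-1×0.0979)² = 0.00958;  (1·δs/s)² = (1×0.0454)² = 0.00206;  (2·δw/w)² = (2×0.00851)² = 0.000290;  (½·δu/u)² = (0.5×0.120)² = 0.00360
δQ/Q = √(0.0155) = 0.125
Q = 1008, so δQ = 0.125 × 1008 = 126.

126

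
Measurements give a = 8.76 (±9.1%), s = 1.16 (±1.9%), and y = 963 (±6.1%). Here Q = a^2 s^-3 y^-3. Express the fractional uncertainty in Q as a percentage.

26.4%

Each factor contributes (exponent × relative error)² to (δQ/Q)²:
  (2·δa/a)² = (2×0.0910)² = 0.0331;  (-3·δs/s)² = (-3×0.0190)² = 0.00325;  (-3·δy/y)² = (-3×0.0610)² = 0.0335
δQ/Q = √(0.0699) = 0.264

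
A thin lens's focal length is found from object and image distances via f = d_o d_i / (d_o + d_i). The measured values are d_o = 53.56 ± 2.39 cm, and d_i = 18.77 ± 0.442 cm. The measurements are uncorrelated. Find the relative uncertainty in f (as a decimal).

0.0209

∂f/∂d_o = (d_i/(d_o+d_i))² = 0.0673;  ∂f/∂d_i = (d_o/(d_o+d_i))² = 0.548
δf = √((∂f/∂d_o · δd_o)² + (∂f/∂d_i · δd_i)²) = √(0.0259 + 0.0587) = 0.291 cm
f = 13.90 cm, so δf/f = 0.291/13.90 = 0.0209.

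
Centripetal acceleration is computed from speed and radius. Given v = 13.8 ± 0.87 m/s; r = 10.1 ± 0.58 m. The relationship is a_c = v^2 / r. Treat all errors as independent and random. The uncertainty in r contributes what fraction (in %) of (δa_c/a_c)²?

(δa_c/a_c)² = (2·δv/v)² + (-1·δr/r)²
  v term: (2×0.0630)² = 0.0159
  r term: (-1×0.0574)² = 0.00330
Total = 0.0192. Share from r = 0.00330/0.0192 = 0.172.

17.2%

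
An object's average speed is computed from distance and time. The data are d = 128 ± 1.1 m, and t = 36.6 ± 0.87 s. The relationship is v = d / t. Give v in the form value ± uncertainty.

3.50 ± 0.0884 m/s

For a monomial v ∝ d, t^-1, fractional errors add in quadrature:
  (1·δd/d)² = (1×0.00859)² = 7.39e-05;  (-1·δt/t)² = (-1×0.0238)² = 0.000565
δv/v = √(0.000639) = 0.0253
v = 3.50 m/s, so δv = 0.0253 × 3.50 = 0.0884 m/s.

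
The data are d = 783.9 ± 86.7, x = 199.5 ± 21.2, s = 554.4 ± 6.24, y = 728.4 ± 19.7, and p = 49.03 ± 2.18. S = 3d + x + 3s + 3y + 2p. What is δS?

Absolute uncertainties add in quadrature for a linear combination:
  (3·δd)² = 67700;  (δx)² = 449;  (3·δs)² = 350;  (3·δy)² = 3490;  (2·δp)² = 19.0
δS = √(72000) = 268

268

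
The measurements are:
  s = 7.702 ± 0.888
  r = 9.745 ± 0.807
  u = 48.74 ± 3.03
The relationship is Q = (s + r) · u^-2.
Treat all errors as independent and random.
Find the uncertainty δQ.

0.00104

Let w = s + r = 17.45. δw = √(δs² + δr²) = √(0.789 + 0.651) = 1.20, so δw/w = 0.0688.
Q is then a monomial in w, u:
δQ/Q = √((δw/w)² + (-2·δu/u)²) = √(0.00473 + 0.0155) = 0.142
Q = 0.007344, so δQ = 0.142 × 0.007344 = 0.00104.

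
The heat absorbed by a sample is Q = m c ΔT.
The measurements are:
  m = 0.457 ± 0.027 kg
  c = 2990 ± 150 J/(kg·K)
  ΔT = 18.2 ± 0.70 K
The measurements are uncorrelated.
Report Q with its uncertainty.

24900 ± 2150 J

For a monomial Q ∝ m, c, ΔT, fractional errors add in quadrature:
  (1·δm/m)² = (1×0.0591)² = 0.00349;  (1·δc/c)² = (1×0.0502)² = 0.00252;  (1·δΔT/ΔT)² = (1×0.0385)² = 0.00148
δQ/Q = √(0.00749) = 0.0865
Q = 24900 J, so δQ = 0.0865 × 24900 = 2150 J.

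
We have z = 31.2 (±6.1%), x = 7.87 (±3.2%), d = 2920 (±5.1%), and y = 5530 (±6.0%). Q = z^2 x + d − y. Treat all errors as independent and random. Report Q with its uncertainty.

Let p = z^2·x = 7660. δp/p = √((2·δz/z)² + (1·δx/x)²) = √(0.0149 + 0.00102) = 0.126, so δp = 966.
Q = p + d − y: δQ = √(δp² + δd² + δy²) = √(9.34e+05 + 22200 + 1.1e+05) = 1030
Q = 5050.

5050 ± 1030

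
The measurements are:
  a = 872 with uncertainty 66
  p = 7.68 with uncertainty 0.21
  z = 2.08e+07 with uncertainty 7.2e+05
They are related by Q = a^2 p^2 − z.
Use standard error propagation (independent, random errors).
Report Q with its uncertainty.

(2.40 ± 0.725) × 10^7

Let w = a^2·p^2 = 4.48e+07. δw/w = √((2·δa/a)² + (2·δp/p)²) = √(0.0229 + 0.00299) = 0.161, so δw = 7.22e+06.
Q = w − z: δQ = √(δw² + δz²) = √(5.21e+13 + 5.18e+11) = 7.25e+06
Q = 2.4e+07.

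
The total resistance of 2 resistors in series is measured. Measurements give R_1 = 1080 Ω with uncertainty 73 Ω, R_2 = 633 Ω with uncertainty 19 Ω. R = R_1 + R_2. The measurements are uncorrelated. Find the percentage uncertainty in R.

Sums and differences: (δR)² = Σ (cᵢ δxᵢ)².
  (δR_1)² = 5330;  (δR_2)² = 361
δR = √(5690) = 75.4 Ω
R = 1710 Ω, so δR/R = 75.4/1710 = 0.0440.

4.40%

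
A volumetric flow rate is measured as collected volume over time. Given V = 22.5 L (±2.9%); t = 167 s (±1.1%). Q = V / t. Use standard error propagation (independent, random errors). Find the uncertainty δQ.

Q is a product of powers, so relative uncertainties combine in quadrature:
  (1·δV/V)² = (1×0.0290)² = 0.000841;  (-1·δt/t)² = (-1×0.0110)² = 0.000121
δQ/Q = √(0.000962) = 0.0310
Q = 0.135 L/s, so δQ = 0.0310 × 0.135 = 0.00418 L/s.

0.00418 L/s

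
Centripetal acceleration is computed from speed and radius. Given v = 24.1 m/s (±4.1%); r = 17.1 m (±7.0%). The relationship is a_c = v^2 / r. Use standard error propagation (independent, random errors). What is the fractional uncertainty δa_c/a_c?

Products/powers → add relative errors in quadrature, weighted by exponent:
  (2·δv/v)² = (2×0.0410)² = 0.00672;  (-1·δr/r)² = (-1×0.0700)² = 0.00490
δa_c/a_c = √(0.0116) = 0.108

0.108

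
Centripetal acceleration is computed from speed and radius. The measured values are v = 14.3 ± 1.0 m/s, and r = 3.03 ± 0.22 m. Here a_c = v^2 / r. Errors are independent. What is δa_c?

10.6 m/s^2

Since a_c is a product/quotient, work with relative uncertainties:
  (2·δv/v)² = (2×0.0699)² = 0.0196;  (-1·δr/r)² = (-1×0.0726)² = 0.00527
δa_c/a_c = √(0.0248) = 0.158
a_c = 67.5 m/s^2, so δa_c = 0.158 × 67.5 = 10.6 m/s^2.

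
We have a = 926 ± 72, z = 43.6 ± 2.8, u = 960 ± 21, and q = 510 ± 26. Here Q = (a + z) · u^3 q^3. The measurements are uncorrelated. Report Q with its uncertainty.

(1.14 ± 0.207) × 10^20

Let w = a + z = 970. δw = √(δa² + δz²) = √(5180 + 7.84) = 72.1, so δw/w = 0.0743.
Q is then a monomial in w, u, q:
δQ/Q = √((δw/w)² + (3·δu/u)² + (3·δq/q)²) = √(0.00552 + 0.00431 + 0.0234) = 0.182
Q = 1.14e+20, so δQ = 0.182 × 1.14e+20 = 2.07e+19.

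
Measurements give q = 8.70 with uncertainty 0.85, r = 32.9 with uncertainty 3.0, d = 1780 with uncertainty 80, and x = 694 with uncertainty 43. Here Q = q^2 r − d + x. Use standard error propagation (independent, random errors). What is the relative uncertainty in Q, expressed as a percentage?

38.8%

Let p = q^2·r = 2490. δp/p = √((2·δq/q)² + (1·δr/r)²) = √(0.0382 + 0.00831) = 0.216, so δp = 537.
Q = p − d + x: δQ = √(δp² + δd² + δx²) = √(2.88e+05 + 6400 + 1850) = 545
Q = 1400, so δQ/Q = 545/1400 = 0.388.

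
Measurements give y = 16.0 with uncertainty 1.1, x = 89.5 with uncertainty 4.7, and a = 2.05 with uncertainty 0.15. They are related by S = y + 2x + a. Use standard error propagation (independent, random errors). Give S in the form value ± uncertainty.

197 ± 9.47

Sums and differences: (δS)² = Σ (cᵢ δxᵢ)².
  (δy)² = 1.21;  (2·δx)² = 88.4;  (δa)² = 0.0225
δS = √(89.6) = 9.47
S = 197.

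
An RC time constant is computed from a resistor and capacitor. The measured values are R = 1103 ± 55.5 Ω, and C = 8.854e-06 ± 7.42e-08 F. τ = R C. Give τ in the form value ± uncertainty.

0.009766 ± 0.000498 s

For a monomial τ ∝ R, C, fractional errors add in quadrature:
  (1·δR/R)² = (1×0.0503)² = 0.00253;  (1·δC/C)² = (1×0.00838)² = 7.02e-05
δτ/τ = √(0.00260) = 0.0510
τ = 0.009766 s, so δτ = 0.0510 × 0.009766 = 0.000498 s.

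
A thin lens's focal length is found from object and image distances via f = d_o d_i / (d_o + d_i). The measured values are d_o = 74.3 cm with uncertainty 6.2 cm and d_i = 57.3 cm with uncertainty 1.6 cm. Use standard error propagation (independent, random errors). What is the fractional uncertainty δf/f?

0.0396

∂f/∂d_o = (d_i/(d_o+d_i))² = 0.190;  ∂f/∂d_i = (d_o/(d_o+d_i))² = 0.319
δf = √((∂f/∂d_o · δd_o)² + (∂f/∂d_i · δd_i)²) = √(1.38 + 0.260) = 1.28 cm
f = 32.4 cm, so δf/f = 1.28/32.4 = 0.0396.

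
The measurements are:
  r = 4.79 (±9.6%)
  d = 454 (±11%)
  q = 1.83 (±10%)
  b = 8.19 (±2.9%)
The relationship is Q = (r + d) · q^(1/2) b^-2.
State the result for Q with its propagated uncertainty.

Let u = r + d = 459. δu = √(δr² + δd²) = √(0.211 + 2490) = 49.9, so δu/u = 0.109.
Q is then a monomial in u, q, b:
δQ/Q = √((δu/u)² + (½·δq/q)² + (-2·δb/b)²) = √(0.0118 + 0.00250 + 0.00336) = 0.133
Q = 9.25, so δQ = 0.133 × 9.25 = 1.23.

9.25 ± 1.23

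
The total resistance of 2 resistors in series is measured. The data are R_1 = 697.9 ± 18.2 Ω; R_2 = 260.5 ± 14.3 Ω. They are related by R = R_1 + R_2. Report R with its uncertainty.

958.4 ± 23.1 Ω

Sums and differences: (δR)² = Σ (cᵢ δxᵢ)².
  (δR_1)² = 331;  (δR_2)² = 204
δR = √(536) = 23.1 Ω
R = 958.4 Ω.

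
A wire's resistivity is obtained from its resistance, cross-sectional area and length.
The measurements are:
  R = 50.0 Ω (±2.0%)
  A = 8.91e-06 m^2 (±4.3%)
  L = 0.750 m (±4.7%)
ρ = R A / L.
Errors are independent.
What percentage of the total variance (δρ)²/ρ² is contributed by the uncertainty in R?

8.97%

(δρ/ρ)² = (1·δR/R)² + (1·δA/A)² + (-1·δL/L)²
  R term: (1×0.0200)² = 0.000400
  A term: (1×0.0430)² = 0.00185
  L term: (-1×0.0470)² = 0.00221
Total = 0.00446. Share from R = 0.000400/0.00446 = 0.0897.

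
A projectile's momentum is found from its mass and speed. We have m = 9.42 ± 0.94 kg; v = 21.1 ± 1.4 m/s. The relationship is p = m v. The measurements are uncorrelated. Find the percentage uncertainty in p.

Products/powers → add relative errors in quadrature, weighted by exponent:
  (1·δm/m)² = (1×0.0998)² = 0.00996;  (1·δv/v)² = (1×0.0664)² = 0.00440
δp/p = √(0.0144) = 0.120

12.0%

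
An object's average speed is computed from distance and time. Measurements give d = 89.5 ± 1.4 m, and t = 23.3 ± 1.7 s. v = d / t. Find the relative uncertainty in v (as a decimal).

Products/powers → add relative errors in quadrature, weighted by exponent:
  (1·δd/d)² = (1×0.0156)² = 0.000245;  (-1·δt/t)² = (-1×0.0730)² = 0.00532
δv/v = √(0.00557) = 0.0746

0.0746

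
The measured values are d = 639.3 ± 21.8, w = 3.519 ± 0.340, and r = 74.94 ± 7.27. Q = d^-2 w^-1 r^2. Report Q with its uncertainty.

0.003905 ± 0.000887

Since Q is a product/quotient, work with relative uncertainties:
  (-2·δd/d)² = (-2×0.0341)² = 0.00465;  (-1·δw/w)² = (-1×0.0966)² = 0.00934;  (2·δr/r)² = (2×0.0970)² = 0.0376
δQ/Q = √(0.0516) = 0.227
Q = 0.003905, so δQ = 0.227 × 0.003905 = 0.000887.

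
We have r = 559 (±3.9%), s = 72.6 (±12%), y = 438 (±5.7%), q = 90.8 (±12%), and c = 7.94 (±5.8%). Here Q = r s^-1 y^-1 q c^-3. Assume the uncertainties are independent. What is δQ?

Q is a product of powers, so relative uncertainties combine in quadrature:
  (1·δr/r)² = (1×0.0390)² = 0.00152;  (-1·δs/s)² = (-1×0.120)² = 0.0144;  (-1·δy/y)² = (-1×0.0570)² = 0.00325;  (1·δq/q)² = (1×0.120)² = 0.0144;  (-3·δc/c)² = (-3×0.0580)² = 0.0303
δQ/Q = √(0.0638) = 0.253
Q = 0.00319, so δQ = 0.253 × 0.00319 = 0.000806.

0.000806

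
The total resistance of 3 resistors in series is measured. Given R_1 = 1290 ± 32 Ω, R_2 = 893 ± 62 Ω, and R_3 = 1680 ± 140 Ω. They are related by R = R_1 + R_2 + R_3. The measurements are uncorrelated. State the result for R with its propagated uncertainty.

For a sum/difference, combine absolute errors in quadrature:
  (δR_1)² = 1020;  (δR_2)² = 3840;  (δR_3)² = 19600
δR = √(24500) = 156 Ω
R = 3860 Ω.

3860 ± 156 Ω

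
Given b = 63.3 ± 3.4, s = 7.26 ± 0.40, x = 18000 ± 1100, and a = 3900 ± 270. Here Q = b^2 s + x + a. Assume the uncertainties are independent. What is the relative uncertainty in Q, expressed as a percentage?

7.24%

Let p = b^2·s = 29100. δp/p = √((2·δb/b)² + (1·δs/s)²) = √(0.0115 + 0.00304) = 0.121, so δp = 3510.
Q = p + x + a: δQ = √(δp² + δx² + δa²) = √(1.23e+07 + 1.21e+06 + 72900) = 3690
Q = 51000, so δQ/Q = 3690/51000 = 0.0724.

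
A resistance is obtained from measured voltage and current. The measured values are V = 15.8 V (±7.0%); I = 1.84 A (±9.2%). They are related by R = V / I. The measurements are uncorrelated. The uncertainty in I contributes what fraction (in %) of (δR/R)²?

63.3%

(δR/R)² = (1·δV/V)² + (-1·δI/I)²
  V term: (1×0.0700)² = 0.00490
  I term: (-1×0.0920)² = 0.00846
Total = 0.0134. Share from I = 0.00846/0.0134 = 0.633.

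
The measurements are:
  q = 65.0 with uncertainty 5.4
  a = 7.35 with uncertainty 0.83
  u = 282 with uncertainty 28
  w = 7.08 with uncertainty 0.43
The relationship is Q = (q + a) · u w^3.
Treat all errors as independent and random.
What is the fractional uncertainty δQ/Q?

0.221

Let h = q + a = 72.3. δh = √(δq² + δa²) = √(29.2 + 0.689) = 5.46, so δh/h = 0.0755.
Q is then a monomial in h, u, w:
δQ/Q = √((δh/h)² + (1·δu/u)² + (3·δw/w)²) = √(0.00570 + 0.00986 + 0.0332) = 0.221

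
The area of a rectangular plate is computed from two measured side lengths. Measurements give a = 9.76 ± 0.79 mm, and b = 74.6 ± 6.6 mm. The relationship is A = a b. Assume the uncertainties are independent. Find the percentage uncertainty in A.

For a monomial A ∝ a, b, fractional errors add in quadrature:
  (1·δa/a)² = (1×0.0809)² = 0.00655;  (1·δb/b)² = (1×0.0885)² = 0.00783
δA/A = √(0.0144) = 0.120

12.0%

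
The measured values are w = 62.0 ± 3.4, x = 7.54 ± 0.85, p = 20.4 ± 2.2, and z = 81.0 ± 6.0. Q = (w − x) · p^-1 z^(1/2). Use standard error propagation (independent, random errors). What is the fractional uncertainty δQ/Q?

Let u = w − x = 54.5. δu = √(δw² + δx²) = √(11.6 + 0.722) = 3.50, so δu/u = 0.0644.
Q is then a monomial in u, p, z:
δQ/Q = √((δu/u)² + (-1·δp/p)² + (½·δz/z)²) = √(0.00414 + 0.0116 + 0.00137) = 0.131

0.131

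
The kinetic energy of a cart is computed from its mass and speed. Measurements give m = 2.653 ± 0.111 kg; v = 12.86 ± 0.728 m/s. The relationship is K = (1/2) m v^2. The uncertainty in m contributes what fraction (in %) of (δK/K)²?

12.0%

(δK/K)² = (1·δm/m)² + (2·δv/v)²
  m term: (1×0.0418)² = 0.00175
  v term: (2×0.0566)² = 0.0128
Total = 0.0146. Share from m = 0.00175/0.0146 = 0.120.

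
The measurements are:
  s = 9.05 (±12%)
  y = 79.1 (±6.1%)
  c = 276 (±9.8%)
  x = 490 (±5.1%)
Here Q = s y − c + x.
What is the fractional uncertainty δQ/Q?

Let p = s·y = 716. δp/p = √((1·δs/s)² + (1·δy/y)²) = √(0.0144 + 0.00372) = 0.135, so δp = 96.4.
Q = p − c + x: δQ = √(δp² + δc² + δx²) = √(9290 + 732 + 625) = 103
Q = 930, so δQ/Q = 103/930 = 0.111.

0.111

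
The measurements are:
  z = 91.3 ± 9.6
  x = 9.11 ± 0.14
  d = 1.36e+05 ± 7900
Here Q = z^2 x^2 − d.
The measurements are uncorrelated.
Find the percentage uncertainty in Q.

26.5%

Let p = z^2·x^2 = 6.92e+05. δp/p = √((2·δz/z)² + (2·δx/x)²) = √(0.0442 + 0.000945) = 0.213, so δp = 1.47e+05.
Q = p − d: δQ = √(δp² + δd²) = √(2.16e+10 + 6.24e+07) = 1.47e+05
Q = 5.56e+05, so δQ/Q = 1.47e+05/5.56e+05 = 0.265.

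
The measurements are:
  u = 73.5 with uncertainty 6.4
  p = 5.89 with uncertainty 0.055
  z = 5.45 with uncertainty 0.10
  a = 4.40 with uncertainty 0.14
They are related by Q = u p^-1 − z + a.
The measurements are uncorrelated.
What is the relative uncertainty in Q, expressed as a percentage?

Let w = u·p^-1 = 12.5. δw/w = √((1·δu/u)² + (-1·δp/p)²) = √(0.00758 + 8.72e-05) = 0.0876, so δw = 1.09.
Q = w − z + a: δQ = √(δw² + δz² + δa²) = √(1.19 + 0.0100 + 0.0196) = 1.11
Q = 11.4, so δQ/Q = 1.11/11.4 = 0.0968.

9.68%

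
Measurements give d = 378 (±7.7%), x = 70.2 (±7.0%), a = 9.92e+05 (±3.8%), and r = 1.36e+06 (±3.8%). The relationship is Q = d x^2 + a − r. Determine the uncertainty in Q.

Let p = d·x^2 = 1.86e+06. δp/p = √((1·δd/d)² + (2·δx/x)²) = √(0.00593 + 0.0196) = 0.160, so δp = 2.98e+05.
Q = p + a − r: δQ = √(δp² + δa² + δr²) = √(8.86e+10 + 1.42e+09 + 2.67e+09) = 3.04e+05

3.04e+05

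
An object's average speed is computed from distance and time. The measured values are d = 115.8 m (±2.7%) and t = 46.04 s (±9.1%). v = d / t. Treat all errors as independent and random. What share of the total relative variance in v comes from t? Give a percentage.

91.9%

(δv/v)² = (1·δd/d)² + (-1·δt/t)²
  d term: (1×0.0270)² = 0.000729
  t term: (-1×0.0910)² = 0.00828
Total = 0.00901. Share from t = 0.00828/0.00901 = 0.919.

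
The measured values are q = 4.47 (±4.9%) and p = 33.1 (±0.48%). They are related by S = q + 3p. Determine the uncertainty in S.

0.525

For a sum/difference, combine absolute errors in quadrature:
  (δq)² = 0.0480;  (3·δp)² = 0.227
δS = √(0.275) = 0.525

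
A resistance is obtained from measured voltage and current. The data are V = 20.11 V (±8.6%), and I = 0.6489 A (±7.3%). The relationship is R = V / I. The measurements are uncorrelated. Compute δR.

3.50 Ω

Products/powers → add relative errors in quadrature, weighted by exponent:
  (1·δV/V)² = (1×0.0860)² = 0.00740;  (-1·δI/I)² = (-1×0.0730)² = 0.00533
δR/R = √(0.0127) = 0.113
R = 30.99 Ω, so δR = 0.113 × 30.99 = 3.50 Ω.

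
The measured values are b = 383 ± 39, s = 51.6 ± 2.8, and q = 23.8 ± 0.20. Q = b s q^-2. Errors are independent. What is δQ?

4.07

Relative error in a monomial: (δQ/Q)² = Σ (nᵢ · δxᵢ/xᵢ)².
  (1·δb/b)² = (1×0.102)² = 0.0104;  (1·δs/s)² = (1×0.0543)² = 0.00294;  (-2·δq/q)² = (-2×0.00840)² = 0.000282
δQ/Q = √(0.0136) = 0.117
Q = 34.9, so δQ = 0.117 × 34.9 = 4.07.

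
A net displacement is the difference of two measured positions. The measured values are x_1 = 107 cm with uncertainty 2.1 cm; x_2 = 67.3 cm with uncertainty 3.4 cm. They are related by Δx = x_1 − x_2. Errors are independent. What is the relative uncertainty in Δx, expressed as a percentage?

10.1%

For a sum/difference, combine absolute errors in quadrature:
  (δx_1)² = 4.41;  (δx_2)² = 11.6
δΔx = √(16.0) = 4.00 cm
Δx = 39.7 cm, so δΔx/Δx = 4.00/39.7 = 0.101.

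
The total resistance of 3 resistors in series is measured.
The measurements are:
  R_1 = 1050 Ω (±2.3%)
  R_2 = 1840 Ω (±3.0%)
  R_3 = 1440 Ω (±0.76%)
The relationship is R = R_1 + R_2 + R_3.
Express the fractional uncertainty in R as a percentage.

1.41%

Each term contributes (cᵢ δxᵢ)² to (δR)²:
  (δR_1)² = 583;  (δR_2)² = 3050;  (δR_3)² = 120
δR = √(3750) = 61.2 Ω
R = 4330 Ω, so δR/R = 61.2/4330 = 0.0141.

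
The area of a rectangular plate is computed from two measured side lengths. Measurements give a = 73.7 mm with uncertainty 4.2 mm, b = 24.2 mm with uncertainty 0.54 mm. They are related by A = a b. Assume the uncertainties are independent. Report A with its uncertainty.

Since A is a product/quotient, work with relative uncertainties:
  (1·δa/a)² = (1×0.0570)² = 0.00325;  (1·δb/b)² = (1×0.0223)² = 0.000498
δA/A = √(0.00375) = 0.0612
A = 1780 mm^2, so δA = 0.0612 × 1780 = 109 mm^2.

1780 ± 109 mm^2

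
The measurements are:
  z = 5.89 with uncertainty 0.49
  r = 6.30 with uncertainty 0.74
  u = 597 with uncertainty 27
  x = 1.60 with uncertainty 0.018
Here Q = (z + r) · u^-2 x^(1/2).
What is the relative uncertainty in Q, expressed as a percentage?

11.6%

Let w = z + r = 12.2. δw = √(δz² + δr²) = √(0.240 + 0.548) = 0.888, so δw/w = 0.0728.
Q is then a monomial in w, u, x:
δQ/Q = √((δw/w)² + (-2·δu/u)² + (½·δx/x)²) = √(0.00530 + 0.00818 + 3.16e-05) = 0.116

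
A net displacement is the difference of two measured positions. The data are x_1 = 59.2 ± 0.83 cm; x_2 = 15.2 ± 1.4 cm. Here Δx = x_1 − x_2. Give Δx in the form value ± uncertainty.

Each term contributes (cᵢ δxᵢ)² to (δΔx)²:
  (δx_1)² = 0.689;  (δx_2)² = 1.96
δΔx = √(2.65) = 1.63 cm
Δx = 44.0 cm.

44.0 ± 1.63 cm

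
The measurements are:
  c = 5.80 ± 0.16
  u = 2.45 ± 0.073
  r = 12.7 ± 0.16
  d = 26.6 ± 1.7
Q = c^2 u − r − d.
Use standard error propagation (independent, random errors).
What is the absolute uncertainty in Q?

5.44

Let p = c^2·u = 82.4. δp/p = √((2·δc/c)² + (1·δu/u)²) = √(0.00304 + 0.000888) = 0.0627, so δp = 5.17.
Q = p − r − d: δQ = √(δp² + δr² + δd²) = √(26.7 + 0.0256 + 2.89) = 5.44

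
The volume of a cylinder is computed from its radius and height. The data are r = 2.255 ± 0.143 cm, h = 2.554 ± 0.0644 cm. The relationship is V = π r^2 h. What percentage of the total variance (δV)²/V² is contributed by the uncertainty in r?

96.2%

(δV/V)² = (2·δr/r)² + (1·δh/h)²
  r term: (2×0.0634)² = 0.0161
  h term: (1×0.0252)² = 0.000636
Total = 0.0167. Share from r = 0.0161/0.0167 = 0.962.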